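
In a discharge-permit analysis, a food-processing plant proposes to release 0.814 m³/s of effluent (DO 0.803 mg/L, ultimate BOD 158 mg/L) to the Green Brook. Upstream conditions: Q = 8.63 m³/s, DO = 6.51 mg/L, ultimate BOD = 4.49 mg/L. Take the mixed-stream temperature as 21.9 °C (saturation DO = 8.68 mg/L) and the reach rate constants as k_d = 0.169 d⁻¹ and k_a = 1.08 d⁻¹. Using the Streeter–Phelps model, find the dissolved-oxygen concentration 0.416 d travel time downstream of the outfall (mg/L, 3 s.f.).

DO ≈ 6.01 mg/L

Mixed DO = (8.63×6.51 + 0.814×0.803)/(8.63+0.814) = 56.83/9.444 = 6.018 mg/L.
Mixed L₀ = (8.63×4.49 + 0.814×158)/(9.444) = 167.4/9.444 = 17.72 mg/L.
Initial deficit D₀ = C_s − DO₀ = 8.68 − 6.018 = 2.662 mg/L.
D(0.416) = [0.169×17.72/(1.08−0.169)](e^(−0.169×0.416) − e^(−1.08×0.416)) + 2.662 e^(−1.08×0.416)
= 3.288 × (0.9321 − 0.6381) + 2.662 × 0.6381 = 2.665 mg/L.
DO = 8.68 − 2.665 = 6.015 mg/L.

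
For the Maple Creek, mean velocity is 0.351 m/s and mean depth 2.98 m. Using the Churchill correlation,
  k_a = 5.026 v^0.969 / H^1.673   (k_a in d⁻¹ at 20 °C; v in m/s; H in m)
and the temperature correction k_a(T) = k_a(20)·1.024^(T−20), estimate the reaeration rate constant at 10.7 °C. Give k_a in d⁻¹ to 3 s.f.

k_a(20) = 5.026 × 0.351^0.969 / 2.98^1.673 = 5.026 × 0.3626 / 6.214 = 0.2933 d⁻¹.
k_a(10.7) = 0.2933 × 1.024^(10.7−20) = 0.2933 × 0.8021 = 0.2352 d⁻¹.

k_a ≈ 0.235 d⁻¹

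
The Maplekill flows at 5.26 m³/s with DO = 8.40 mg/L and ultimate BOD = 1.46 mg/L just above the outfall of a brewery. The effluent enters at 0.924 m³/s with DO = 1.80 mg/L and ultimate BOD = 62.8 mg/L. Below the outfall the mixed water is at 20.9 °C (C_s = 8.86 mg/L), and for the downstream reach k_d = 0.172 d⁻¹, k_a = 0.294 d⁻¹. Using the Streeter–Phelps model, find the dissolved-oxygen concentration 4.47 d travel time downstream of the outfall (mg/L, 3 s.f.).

Mixed DO = (5.26×8.40 + 0.924×1.80)/(5.26+0.924) = 45.85/6.184 = 7.414 mg/L.
Mixed L₀ = (5.26×1.46 + 0.924×62.8)/(6.184) = 65.71/6.184 = 10.63 mg/L.
Initial deficit D₀ = C_s − DO₀ = 8.86 − 7.414 = 1.446 mg/L.
D(4.47) = [0.172×10.63/(0.294−0.172)](e^(−0.172×4.47) − e^(−0.294×4.47)) + 1.446 e^(−0.294×4.47)
= 14.98 × (0.4636 − 0.2687) + 1.446 × 0.2687 = 3.308 mg/L.
DO = 8.86 − 3.308 = 5.552 mg/L.

DO ≈ 5.55 mg/L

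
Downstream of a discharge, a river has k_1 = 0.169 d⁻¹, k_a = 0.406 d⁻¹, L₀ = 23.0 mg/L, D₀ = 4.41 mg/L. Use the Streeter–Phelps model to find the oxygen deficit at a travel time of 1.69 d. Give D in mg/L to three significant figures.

D ≈ 6.29 mg/L

k_1 L₀/(k_a−k_1) = 0.169×23.0/(0.406−0.169) = 3.887/0.2370 = 16.40 mg/L.
e^(−k_1 t) = e^(−0.169×1.690) = 0.7516; e^(−k_a t) = e^(−0.406×1.690) = 0.5035.
D = 16.40 × (0.7516 − 0.5035) + 4.41 × 0.5035 = 4.068 + 2.221 = 6.289 mg/L.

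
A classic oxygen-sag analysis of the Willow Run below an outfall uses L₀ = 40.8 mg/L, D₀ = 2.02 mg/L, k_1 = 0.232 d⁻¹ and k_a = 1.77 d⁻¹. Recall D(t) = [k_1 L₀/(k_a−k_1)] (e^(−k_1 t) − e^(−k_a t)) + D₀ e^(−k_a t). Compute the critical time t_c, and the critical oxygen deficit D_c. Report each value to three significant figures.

At the critical point dD/dt = 0, so k_1 L₀ e^(−k_1 t) = k_a D. Substituting D(t) from the Streeter–Phelps equation and solving for t gives
t_c = ln[(k_a/k_1)(1 − D₀(k_a−k_1)/(k_1 L₀))] / (k_a−k_1).
Here k_a−k_1 = 1.538 d⁻¹ and 1 − D₀(k_a−k_1)/(k_1 L₀) = 1 − 2.02×1.538/(0.232×40.8) = 0.6718, so
t_c = ln(7.629 × 0.6718) / 1.538 = 1.634 / 1.538 = 1.063 d.
L(t_c) = L₀ e^(−k_1 t_c) = 40.8 × 0.7815 = 31.89 mg/L, and at the critical point k_a D_c = k_1 L, so D_c = (0.232/1.77) × 31.89 = 4.179 mg/L.

t_c ≈ 1.06 d; D_c ≈ 4.18 mg/L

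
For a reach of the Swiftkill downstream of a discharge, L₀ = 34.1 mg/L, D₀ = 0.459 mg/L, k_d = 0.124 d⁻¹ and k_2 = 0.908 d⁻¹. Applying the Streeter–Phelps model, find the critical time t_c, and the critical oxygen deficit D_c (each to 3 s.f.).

t_c = [1/(k_2−k_d)] ln[(k_2/k_d)(1 − D₀(k_2−k_d)/(k_d L₀))]
= [1/(0.908−0.124)] ln[(0.908/0.124)(1 − 0.459×0.7840/(0.124×34.1))]
= (1/0.7840) ln[7.323 × 0.9149] = 1.276 × ln(6.699) = 1.276 × 1.902 = 2.426 d.
L(t_c) = L₀ e^(−k_d t_c) = 34.1 × 0.7402 = 25.24 mg/L, and at the critical point k_2 D_c = k_d L, so D_c = (0.124/0.908) × 25.24 = 3.447 mg/L.

t_c ≈ 2.43 d; D_c ≈ 3.45 mg/L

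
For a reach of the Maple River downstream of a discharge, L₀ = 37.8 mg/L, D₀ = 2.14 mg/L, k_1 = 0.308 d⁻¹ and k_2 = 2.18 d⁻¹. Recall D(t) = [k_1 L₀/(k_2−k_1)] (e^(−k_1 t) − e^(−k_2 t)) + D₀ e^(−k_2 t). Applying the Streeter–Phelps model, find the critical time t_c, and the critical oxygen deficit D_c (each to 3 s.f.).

t_c ≈ 0.820 d; D_c ≈ 4.15 mg/L

t_c = [1/(k_2−k_1)] ln[(k_2/k_1)(1 − D₀(k_2−k_1)/(k_1 L₀))]
= [1/(2.18−0.308)] ln[(2.18/0.308)(1 − 2.14×1.872/(0.308×37.8))]
= (1/1.872) ln[7.078 × 0.6559] = 0.5342 × ln(4.642) = 0.5342 × 1.535 = 0.8201 d.
L(t_c) = L₀ e^(−k_1 t_c) = 37.8 × 0.7768 = 29.36 mg/L, and at the critical point k_2 D_c = k_1 L, so D_c = (0.308/2.18) × 29.36 = 4.148 mg/L.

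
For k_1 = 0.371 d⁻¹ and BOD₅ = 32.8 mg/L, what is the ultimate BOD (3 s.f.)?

L₀ ≈ 38.9 mg/L

BOD₅ = L₀(1 − e^(−5k_1)) ⇒ L₀ = BOD₅ / (1 − e^(−5×0.371))
= 32.8 / (1 − 0.1565) = 32.8 / 0.8435 = 38.88 mg/L.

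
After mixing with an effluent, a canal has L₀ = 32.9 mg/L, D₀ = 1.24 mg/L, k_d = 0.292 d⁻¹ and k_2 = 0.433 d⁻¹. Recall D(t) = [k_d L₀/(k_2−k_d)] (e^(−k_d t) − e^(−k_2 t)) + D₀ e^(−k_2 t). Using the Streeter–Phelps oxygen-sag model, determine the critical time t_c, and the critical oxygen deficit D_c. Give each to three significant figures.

t_c ≈ 2.66 d; D_c ≈ 10.2 mg/L

t_c = [1/(k_2−k_d)] ln[(k_2/k_d)(1 − D₀(k_2−k_d)/(k_d L₀))]
= [1/(0.433−0.292)] ln[(0.433/0.292)(1 − 1.24×0.1410/(0.292×32.9))]
= (1/0.1410) ln[1.483 × 0.9818] = 7.092 × ln(1.456) = 7.092 × 0.3756 = 2.664 d.
D_c = (k_d/k_2) L₀ e^(−k_d t_c) = (0.292/0.433) × 32.9 × e^(−0.292×2.664) = 0.6744 × 32.9 × 0.4594 = 10.19 mg/L.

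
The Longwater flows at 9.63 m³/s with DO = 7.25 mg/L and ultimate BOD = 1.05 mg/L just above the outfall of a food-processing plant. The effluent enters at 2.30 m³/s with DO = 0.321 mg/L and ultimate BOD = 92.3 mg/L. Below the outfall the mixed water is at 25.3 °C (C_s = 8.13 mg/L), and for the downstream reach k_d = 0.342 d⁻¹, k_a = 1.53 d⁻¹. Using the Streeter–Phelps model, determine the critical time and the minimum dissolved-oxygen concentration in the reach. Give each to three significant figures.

Mixed DO = (9.63×7.25 + 2.30×0.321)/(9.63+2.30) = 70.56/11.93 = 5.914 mg/L.
Mixed L₀ = (9.63×1.05 + 2.30×92.3)/(11.93) = 222.4/11.93 = 18.64 mg/L.
Initial deficit D₀ = C_s − DO₀ = 8.13 − 5.914 = 2.216 mg/L.
t_c = (1/1.188) ln[(1.53/0.342)(1 − 2.216×1.188/(0.342×18.64))] = 0.8418 × ln(2.627) = 0.8129 d.
D_c = (0.342/1.53) × 18.64 × e^(−0.342×0.8129) = 0.2235 × 18.64 × 0.7573 = 3.156 mg/L.
Minimum DO = 8.13 − 3.156 = 4.974 mg/L.

t_c ≈ 0.813 d; minimum DO ≈ 4.97 mg/L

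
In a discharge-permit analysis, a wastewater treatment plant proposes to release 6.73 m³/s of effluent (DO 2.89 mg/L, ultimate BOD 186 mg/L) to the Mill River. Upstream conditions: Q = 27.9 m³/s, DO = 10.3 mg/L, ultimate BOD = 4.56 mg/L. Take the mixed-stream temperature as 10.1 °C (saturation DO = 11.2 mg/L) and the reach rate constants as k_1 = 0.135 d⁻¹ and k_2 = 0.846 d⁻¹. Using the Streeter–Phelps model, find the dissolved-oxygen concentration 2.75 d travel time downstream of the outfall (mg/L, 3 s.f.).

Mixed DO = (27.9×10.3 + 6.73×2.89)/(27.9+6.73) = 306.8/34.63 = 8.860 mg/L.
Mixed L₀ = (27.9×4.56 + 6.73×186)/(34.63) = 1379/34.63 = 39.82 mg/L.
Initial deficit D₀ = C_s − DO₀ = 11.2 − 8.860 = 2.340 mg/L.
D(2.75) = [0.135×39.82/(0.846−0.135)](e^(−0.135×2.75) − e^(−0.846×2.75)) + 2.340 e^(−0.846×2.75)
= 7.561 × (0.6899 − 0.09764) + 2.340 × 0.09764 = 4.706 mg/L.
DO = 11.2 − 4.706 = 6.494 mg/L.

DO ≈ 6.49 mg/L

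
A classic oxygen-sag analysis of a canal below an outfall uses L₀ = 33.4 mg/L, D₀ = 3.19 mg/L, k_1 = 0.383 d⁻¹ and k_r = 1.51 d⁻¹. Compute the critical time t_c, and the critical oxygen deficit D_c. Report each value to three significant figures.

With k_r/k_1 = 3.943 and 1 − D₀(k_r−k_1)/(k_1 L₀) = 0.7190,
t_c = ln(3.943 × 0.7190) / (1.51 − 0.383) = ln(2.835) / 1.127 = 1.042/1.127 = 0.9245 d.
D_c = (k_1/k_r) L₀ e^(−k_1 t_c) = (0.383/1.51) × 33.4 × e^(−0.383×0.9245) = 0.2536 × 33.4 × 0.7018 = 5.946 mg/L.

t_c ≈ 0.924 d; D_c ≈ 5.95 mg/L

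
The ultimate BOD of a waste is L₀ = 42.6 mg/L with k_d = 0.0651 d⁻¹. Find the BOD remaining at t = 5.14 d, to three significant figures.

L_t = L₀ e^(−k_d t) = 42.6 × e^(−0.0651×5.14) = 42.6 × 0.7156 = 30.49 mg/L.

L ≈ 30.5 mg/L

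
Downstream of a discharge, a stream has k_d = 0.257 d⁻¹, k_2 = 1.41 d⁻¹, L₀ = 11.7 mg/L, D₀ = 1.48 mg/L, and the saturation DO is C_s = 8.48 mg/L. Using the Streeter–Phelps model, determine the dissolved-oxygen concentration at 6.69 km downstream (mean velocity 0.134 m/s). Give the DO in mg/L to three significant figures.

DO ≈ 6.73 mg/L

Travel time t = x/v = 6.69 km / (0.134 m/s) = 6690 m / 0.134 m/s = 49930 s = 0.5778 d.
k_d L₀/(k_2−k_d) = 0.257×11.7/(1.41−0.257) = 3.007/1.153 = 2.608 mg/L.
e^(−k_d t) = e^(−0.257×0.5778) = 0.8620; e^(−k_2 t) = e^(−1.41×0.5778) = 0.4427.
D = 2.608 × (0.8620 − 0.4427) + 1.48 × 0.4427 = 1.093 + 0.6553 = 1.749 mg/L.
DO = C_s − D = 8.48 − 1.749 = 6.731 mg/L.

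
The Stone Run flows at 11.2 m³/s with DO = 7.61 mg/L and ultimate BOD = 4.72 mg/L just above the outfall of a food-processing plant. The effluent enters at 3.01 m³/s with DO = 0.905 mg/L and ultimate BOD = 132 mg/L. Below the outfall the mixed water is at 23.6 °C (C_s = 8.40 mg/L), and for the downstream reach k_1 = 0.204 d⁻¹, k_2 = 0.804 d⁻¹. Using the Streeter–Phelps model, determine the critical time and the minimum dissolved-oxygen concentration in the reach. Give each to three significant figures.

t_c ≈ 1.90 d; minimum DO ≈ 2.95 mg/L

Mixed DO = (11.2×7.61 + 3.01×0.905)/(11.2+3.01) = 87.96/14.21 = 6.190 mg/L.
Mixed L₀ = (11.2×4.72 + 3.01×132)/(14.21) = 450.2/14.21 = 31.68 mg/L.
Initial deficit D₀ = C_s − DO₀ = 8.40 − 6.190 = 2.210 mg/L.
t_c = (1/0.6000) ln[(0.804/0.204)(1 − 2.210×0.6000/(0.204×31.68))] = 1.667 × ln(3.132) = 1.903 d.
D_c = (0.204/0.804) × 31.68 × e^(−0.204×1.903) = 0.2537 × 31.68 × 0.6783 = 5.452 mg/L.
Minimum DO = 8.40 − 5.452 = 2.948 mg/L.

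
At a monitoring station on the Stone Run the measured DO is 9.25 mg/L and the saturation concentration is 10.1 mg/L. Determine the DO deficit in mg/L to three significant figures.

D ≈ 0.850 mg/L

D = C_s − C = 10.1 − 9.25 = 0.850 mg/L.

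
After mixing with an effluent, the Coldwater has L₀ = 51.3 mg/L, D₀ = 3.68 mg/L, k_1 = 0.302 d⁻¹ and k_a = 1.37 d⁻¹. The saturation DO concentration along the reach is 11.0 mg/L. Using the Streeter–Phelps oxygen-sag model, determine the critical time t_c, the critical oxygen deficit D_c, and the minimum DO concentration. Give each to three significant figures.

t_c ≈ 1.14 d; D_c ≈ 8.01 mg/L; min DO ≈ 2.99 mg/L

t_c = [1/(k_a−k_1)] ln[(k_a/k_1)(1 − D₀(k_a−k_1)/(k_1 L₀))]
= [1/(1.37−0.302)] ln[(1.37/0.302)(1 − 3.68×1.068/(0.302×51.3))]
= (1/1.068) ln[4.536 × 0.7463] = 0.9363 × ln(3.386) = 0.9363 × 1.220 = 1.142 d.
L(t_c) = L₀ e^(−k_1 t_c) = 51.3 × 0.7083 = 36.34 mg/L, and at the critical point k_a D_c = k_1 L, so D_c = (0.302/1.37) × 36.34 = 8.010 mg/L.
Minimum DO = C_s − D_c = 11.0 − 8.010 = 2.990 mg/L.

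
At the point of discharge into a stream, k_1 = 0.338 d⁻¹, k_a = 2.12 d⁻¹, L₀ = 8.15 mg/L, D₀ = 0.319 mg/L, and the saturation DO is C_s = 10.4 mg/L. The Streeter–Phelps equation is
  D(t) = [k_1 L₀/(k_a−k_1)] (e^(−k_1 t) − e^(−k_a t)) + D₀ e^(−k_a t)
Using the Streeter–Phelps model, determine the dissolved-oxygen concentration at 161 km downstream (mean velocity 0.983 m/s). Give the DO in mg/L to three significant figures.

Travel time t = x/v = 161 km / (0.983 m/s) = 161000 m / 0.983 m/s = 163800 s = 1.896 d.
k_1 L₀/(k_a−k_1) = 0.338×8.15/(2.12−0.338) = 2.755/1.782 = 1.546 mg/L.
e^(−k_1 t) = e^(−0.338×1.896) = 0.5269; e^(−k_a t) = e^(−2.12×1.896) = 0.01797.
D = 1.546 × (0.5269 − 0.01797) + 0.319 × 0.01797 = 0.7867 + 0.005734 = 0.7925 mg/L.
DO = C_s − D = 10.4 − 0.7925 = 9.608 mg/L.

DO ≈ 9.61 mg/L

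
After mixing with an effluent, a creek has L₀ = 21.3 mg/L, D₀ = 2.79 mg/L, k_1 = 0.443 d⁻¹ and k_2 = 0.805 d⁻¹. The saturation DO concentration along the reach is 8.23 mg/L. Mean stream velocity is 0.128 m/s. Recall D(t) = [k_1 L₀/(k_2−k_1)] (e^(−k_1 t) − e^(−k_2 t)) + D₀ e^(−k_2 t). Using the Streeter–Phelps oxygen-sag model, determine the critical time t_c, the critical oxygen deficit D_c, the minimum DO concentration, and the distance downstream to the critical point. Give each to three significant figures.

t_c = [1/(k_2−k_1)] ln[(k_2/k_1)(1 − D₀(k_2−k_1)/(k_1 L₀))]
= [1/(0.805−0.443)] ln[(0.805/0.443)(1 − 2.79×0.3620/(0.443×21.3))]
= (1/0.3620) ln[1.817 × 0.8930] = 2.762 × ln(1.623) = 2.762 × 0.4841 = 1.337 d.
D_c = (k_1/k_2) L₀ e^(−k_1 t_c) = (0.443/0.805) × 21.3 × e^(−0.443×1.337) = 0.5503 × 21.3 × 0.5530 = 6.482 mg/L.
Minimum DO = C_s − D_c = 8.23 − 6.482 = 1.748 mg/L.
x_c = v t_c = 0.128 m/s × 1.337 d × 86400 s/d = 14790 m ≈ 14.8 km.

t_c ≈ 1.34 d; D_c ≈ 6.48 mg/L; min DO ≈ 1.75 mg/L; x_c ≈ 14.8 km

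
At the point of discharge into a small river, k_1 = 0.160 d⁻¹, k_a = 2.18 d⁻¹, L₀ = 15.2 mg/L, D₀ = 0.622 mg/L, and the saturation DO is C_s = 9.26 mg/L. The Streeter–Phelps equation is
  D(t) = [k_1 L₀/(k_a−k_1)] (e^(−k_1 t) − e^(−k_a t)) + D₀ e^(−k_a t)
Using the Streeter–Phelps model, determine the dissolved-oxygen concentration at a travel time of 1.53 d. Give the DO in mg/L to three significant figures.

k_1 L₀/(k_a−k_1) = 0.160×15.2/(2.18−0.160) = 2.432/2.020 = 1.204 mg/L.
e^(−k_1 t) = e^(−0.160×1.530) = 0.7829; e^(−k_a t) = e^(−2.18×1.530) = 0.03560.
D = 1.204 × (0.7829 − 0.03560) + 0.622 × 0.03560 = 0.8997 + 0.02214 = 0.9218 mg/L.
DO = C_s − D = 9.26 − 0.9218 = 8.338 mg/L.

DO ≈ 8.34 mg/L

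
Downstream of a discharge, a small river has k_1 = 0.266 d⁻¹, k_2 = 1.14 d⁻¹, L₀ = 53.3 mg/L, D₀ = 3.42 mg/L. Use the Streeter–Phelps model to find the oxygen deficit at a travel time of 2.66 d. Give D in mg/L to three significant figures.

D ≈ 7.38 mg/L

k_1 L₀/(k_2−k_1) = 0.266×53.3/(1.14−0.266) = 14.18/0.8740 = 16.22 mg/L.
e^(−k_1 t) = e^(−0.266×2.660) = 0.4928; e^(−k_2 t) = e^(−1.14×2.660) = 0.04820.
D = 16.22 × (0.4928 − 0.04820) + 3.42 × 0.04820 = 7.213 + 0.1648 = 7.378 mg/L.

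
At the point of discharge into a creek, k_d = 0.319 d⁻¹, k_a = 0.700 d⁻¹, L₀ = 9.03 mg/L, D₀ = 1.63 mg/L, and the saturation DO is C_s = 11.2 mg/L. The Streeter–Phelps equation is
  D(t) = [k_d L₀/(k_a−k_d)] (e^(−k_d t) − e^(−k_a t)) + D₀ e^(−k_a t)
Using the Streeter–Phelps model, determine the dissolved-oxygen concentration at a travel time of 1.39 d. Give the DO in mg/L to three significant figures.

DO ≈ 8.59 mg/L

k_d L₀/(k_a−k_d) = 0.319×9.03/(0.700−0.319) = 2.881/0.3810 = 7.561 mg/L.
e^(−k_d t) = e^(−0.319×1.390) = 0.6418; e^(−k_a t) = e^(−0.700×1.390) = 0.3779.
D = 7.561 × (0.6418 − 0.3779) + 1.63 × 0.3779 = 1.995 + 0.6161 = 2.611 mg/L.
DO = C_s − D = 11.2 − 2.611 = 8.589 mg/L.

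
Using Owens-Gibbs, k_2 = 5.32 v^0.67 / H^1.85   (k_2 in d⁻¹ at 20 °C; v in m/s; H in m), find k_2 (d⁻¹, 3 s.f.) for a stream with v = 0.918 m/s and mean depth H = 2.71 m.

k_2 ≈ 0.794 d⁻¹

k_2 = 5.32 × 0.918^0.67 / 2.71^1.85 = 5.32 × 0.9443 / 6.324 = 0.7944 d⁻¹.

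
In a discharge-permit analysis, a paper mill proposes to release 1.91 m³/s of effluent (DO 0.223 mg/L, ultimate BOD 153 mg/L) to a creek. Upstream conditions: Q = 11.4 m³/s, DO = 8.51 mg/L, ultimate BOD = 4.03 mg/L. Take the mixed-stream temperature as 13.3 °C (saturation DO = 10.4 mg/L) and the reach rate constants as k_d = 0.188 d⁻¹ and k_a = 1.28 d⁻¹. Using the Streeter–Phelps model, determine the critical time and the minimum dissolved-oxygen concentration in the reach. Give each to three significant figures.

Mixed DO = (11.4×8.51 + 1.91×0.223)/(11.4+1.91) = 97.44/13.31 = 7.321 mg/L.
Mixed L₀ = (11.4×4.03 + 1.91×153)/(13.31) = 338.2/13.31 = 25.41 mg/L.
Initial deficit D₀ = C_s − DO₀ = 10.4 − 7.321 = 3.079 mg/L.
t_c = (1/1.092) ln[(1.28/0.188)(1 − 3.079×1.092/(0.188×25.41))] = 0.9158 × ln(2.016) = 0.6419 d.
D_c = (0.188/1.28) × 25.41 × e^(−0.188×0.6419) = 0.1469 × 25.41 × 0.8863 = 3.307 mg/L.
Minimum DO = 10.4 − 3.307 = 7.093 mg/L.

t_c ≈ 0.642 d; minimum DO ≈ 7.09 mg/L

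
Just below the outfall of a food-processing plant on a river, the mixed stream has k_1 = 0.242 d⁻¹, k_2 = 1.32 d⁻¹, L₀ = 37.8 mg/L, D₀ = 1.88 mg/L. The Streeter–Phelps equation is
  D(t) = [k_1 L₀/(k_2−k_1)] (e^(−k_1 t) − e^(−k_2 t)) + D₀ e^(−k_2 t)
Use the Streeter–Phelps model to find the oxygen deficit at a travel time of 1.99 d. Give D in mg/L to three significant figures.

k_1 L₀/(k_2−k_1) = 0.242×37.8/(1.32−0.242) = 9.148/1.078 = 8.486 mg/L.
e^(−k_1 t) = e^(−0.242×1.990) = 0.6178; e^(−k_2 t) = e^(−1.32×1.990) = 0.07231.
D = 8.486 × (0.6178 − 0.07231) + 1.88 × 0.07231 = 4.629 + 0.1359 = 4.765 mg/L.

D ≈ 4.76 mg/L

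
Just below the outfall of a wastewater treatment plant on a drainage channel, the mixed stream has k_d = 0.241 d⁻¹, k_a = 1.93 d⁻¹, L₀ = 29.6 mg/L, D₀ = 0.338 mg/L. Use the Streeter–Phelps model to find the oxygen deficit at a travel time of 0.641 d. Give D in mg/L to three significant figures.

D ≈ 2.49 mg/L

k_d L₀/(k_a−k_d) = 0.241×29.6/(1.93−0.241) = 7.134/1.689 = 4.224 mg/L.
e^(−k_d t) = e^(−0.241×0.6410) = 0.8569; e^(−k_a t) = e^(−1.93×0.6410) = 0.2902.
D = 4.224 × (0.8569 − 0.2902) + 0.338 × 0.2902 = 2.393 + 0.09809 = 2.491 mg/L.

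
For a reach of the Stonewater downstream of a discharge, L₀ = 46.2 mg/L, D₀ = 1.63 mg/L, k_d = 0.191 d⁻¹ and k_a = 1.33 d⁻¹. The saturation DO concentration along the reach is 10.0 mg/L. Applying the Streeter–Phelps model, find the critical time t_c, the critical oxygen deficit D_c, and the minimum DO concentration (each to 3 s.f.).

With k_a/k_d = 6.963 and 1 − D₀(k_a−k_d)/(k_d L₀) = 0.7896,
t_c = ln(6.963 × 0.7896) / (1.33 − 0.191) = ln(5.498) / 1.139 = 1.704/1.139 = 1.496 d.
L(t_c) = L₀ e^(−k_d t_c) = 46.2 × 0.7514 = 34.71 mg/L, and at the critical point k_a D_c = k_d L, so D_c = (0.191/1.33) × 34.71 = 4.985 mg/L.
Minimum DO = C_s − D_c = 10.0 − 4.985 = 5.015 mg/L.

t_c ≈ 1.50 d; D_c ≈ 4.99 mg/L; min DO ≈ 5.01 mg/L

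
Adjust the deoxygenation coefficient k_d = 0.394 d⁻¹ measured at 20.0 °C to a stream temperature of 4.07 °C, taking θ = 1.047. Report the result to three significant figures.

k_d(T₂) = k_d(T₁) · θ^(T₂−T₁) = 0.394 × 1.047^(4.07−20.0)
= 0.394 × 1.047^-15.9 = 0.394 × 0.4811 = 0.1896 d⁻¹.

k_d ≈ 0.190 d⁻¹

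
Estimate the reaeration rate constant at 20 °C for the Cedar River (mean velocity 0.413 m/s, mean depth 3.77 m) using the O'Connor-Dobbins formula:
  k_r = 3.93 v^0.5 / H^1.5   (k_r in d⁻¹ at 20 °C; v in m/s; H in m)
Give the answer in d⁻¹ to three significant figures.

k_r ≈ 0.345 d⁻¹

k_r = 3.93 × 0.413^0.5 / 3.77^1.5 = 3.93 × 0.6427 / 7.320 = 0.3450 d⁻¹.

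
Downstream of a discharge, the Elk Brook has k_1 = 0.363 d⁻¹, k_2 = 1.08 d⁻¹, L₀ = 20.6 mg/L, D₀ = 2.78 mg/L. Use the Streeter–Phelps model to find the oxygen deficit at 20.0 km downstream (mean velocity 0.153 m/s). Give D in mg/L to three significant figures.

D ≈ 4.53 mg/L

Travel time t = x/v = 20.0 km / (0.153 m/s) = 20000 m / 0.153 m/s = 130700 s = 1.513 d.
k_1 L₀/(k_2−k_1) = 0.363×20.6/(1.08−0.363) = 7.478/0.7170 = 10.43 mg/L.
e^(−k_1 t) = e^(−0.363×1.513) = 0.5774; e^(−k_2 t) = e^(−1.08×1.513) = 0.1951.
D = 10.43 × (0.5774 − 0.1951) + 2.78 × 0.1951 = 3.987 + 0.5425 = 4.529 mg/L.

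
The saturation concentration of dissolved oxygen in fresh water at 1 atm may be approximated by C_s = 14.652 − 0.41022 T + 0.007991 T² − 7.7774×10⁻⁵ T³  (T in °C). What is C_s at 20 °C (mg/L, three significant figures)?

C_s ≈ 9.02 mg/L

C_s = 14.652 − 0.41022×20 + 0.007991×20² − 7.7774×10⁻⁵×20³ = 9.022 mg/L.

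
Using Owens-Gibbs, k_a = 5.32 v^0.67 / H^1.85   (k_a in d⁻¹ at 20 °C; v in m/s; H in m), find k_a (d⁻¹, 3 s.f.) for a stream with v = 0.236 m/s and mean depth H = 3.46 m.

k_a ≈ 0.203 d⁻¹

k_a = 5.32 × 0.236^0.67 / 3.46^1.85 = 5.32 × 0.3801 / 9.938 = 0.2035 d⁻¹.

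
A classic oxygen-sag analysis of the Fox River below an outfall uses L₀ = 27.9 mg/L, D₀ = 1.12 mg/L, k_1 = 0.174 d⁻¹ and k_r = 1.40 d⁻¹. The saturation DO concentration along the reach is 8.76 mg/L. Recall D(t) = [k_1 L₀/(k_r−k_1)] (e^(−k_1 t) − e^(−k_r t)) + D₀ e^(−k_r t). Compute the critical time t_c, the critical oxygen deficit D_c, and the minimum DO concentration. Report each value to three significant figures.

With k_r/k_1 = 8.046 and 1 − D₀(k_r−k_1)/(k_1 L₀) = 0.7172,
t_c = ln(8.046 × 0.7172) / (1.40 − 0.174) = ln(5.770) / 1.226 = 1.753/1.226 = 1.430 d.
D_c = (k_1/k_r) L₀ e^(−k_1 t_c) = (0.174/1.40) × 27.9 × e^(−0.174×1.430) = 0.1243 × 27.9 × 0.7798 = 2.704 mg/L.
Minimum DO = C_s − D_c = 8.76 − 2.704 = 6.056 mg/L.

t_c ≈ 1.43 d; D_c ≈ 2.70 mg/L; min DO ≈ 6.06 mg/L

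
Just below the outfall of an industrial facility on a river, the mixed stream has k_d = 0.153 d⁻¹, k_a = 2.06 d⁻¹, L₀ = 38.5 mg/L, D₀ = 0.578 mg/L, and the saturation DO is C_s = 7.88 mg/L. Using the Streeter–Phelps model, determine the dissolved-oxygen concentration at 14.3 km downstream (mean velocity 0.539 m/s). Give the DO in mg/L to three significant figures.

Travel time t = x/v = 14.3 km / (0.539 m/s) = 14300 m / 0.539 m/s = 26530 s = 0.3071 d.
k_d L₀/(k_a−k_d) = 0.153×38.5/(2.06−0.153) = 5.891/1.907 = 3.089 mg/L.
e^(−k_d t) = e^(−0.153×0.3071) = 0.9541; e^(−k_a t) = e^(−2.06×0.3071) = 0.5312.
D = 3.089 × (0.9541 − 0.5312) + 0.578 × 0.5312 = 1.306 + 0.3071 = 1.613 mg/L.
DO = C_s − D = 7.88 − 1.613 = 6.267 mg/L.

DO ≈ 6.27 mg/L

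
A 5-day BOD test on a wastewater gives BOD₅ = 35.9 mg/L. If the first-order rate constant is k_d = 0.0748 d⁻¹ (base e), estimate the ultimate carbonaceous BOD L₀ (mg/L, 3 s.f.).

L₀ ≈ 115 mg/L

BOD₅ = L₀(1 − e^(−5k_d)) ⇒ L₀ = BOD₅ / (1 − e^(−5×0.0748))
= 35.9 / (1 − 0.6880) = 35.9 / 0.3120 = 115.1 mg/L.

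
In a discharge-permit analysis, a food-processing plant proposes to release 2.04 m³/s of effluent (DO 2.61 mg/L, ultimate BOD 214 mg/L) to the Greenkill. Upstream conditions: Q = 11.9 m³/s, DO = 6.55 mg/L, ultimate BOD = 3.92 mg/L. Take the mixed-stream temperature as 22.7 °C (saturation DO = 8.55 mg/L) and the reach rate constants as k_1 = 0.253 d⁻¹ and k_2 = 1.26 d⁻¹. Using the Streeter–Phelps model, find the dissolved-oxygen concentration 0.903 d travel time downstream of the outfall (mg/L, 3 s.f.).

Mixed DO = (11.9×6.55 + 2.04×2.61)/(11.9+2.04) = 83.27/13.94 = 5.973 mg/L.
Mixed L₀ = (11.9×3.92 + 2.04×214)/(13.94) = 483.2/13.94 = 34.66 mg/L.
Initial deficit D₀ = C_s − DO₀ = 8.55 − 5.973 = 2.577 mg/L.
D(0.903) = [0.253×34.66/(1.26−0.253)](e^(−0.253×0.903) − e^(−1.26×0.903)) + 2.577 e^(−1.26×0.903)
= 8.709 × (0.7958 − 0.3205) + 2.577 × 0.3205 = 4.965 mg/L.
DO = 8.55 − 4.965 = 3.585 mg/L.

DO ≈ 3.59 mg/L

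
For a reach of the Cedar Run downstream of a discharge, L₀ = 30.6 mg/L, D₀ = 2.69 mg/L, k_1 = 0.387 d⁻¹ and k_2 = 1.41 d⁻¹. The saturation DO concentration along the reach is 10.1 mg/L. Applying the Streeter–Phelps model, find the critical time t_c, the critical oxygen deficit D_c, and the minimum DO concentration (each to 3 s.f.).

At the critical point dD/dt = 0, so k_1 L₀ e^(−k_1 t) = k_2 D. Substituting D(t) from the Streeter–Phelps equation and solving for t gives
t_c = ln[(k_2/k_1)(1 − D₀(k_2−k_1)/(k_1 L₀))] / (k_2−k_1).
Here k_2−k_1 = 1.023 d⁻¹ and 1 − D₀(k_2−k_1)/(k_1 L₀) = 1 − 2.69×1.023/(0.387×30.6) = 0.7676, so
t_c = ln(3.643 × 0.7676) / 1.023 = 1.028 / 1.023 = 1.005 d.
D_c = (k_1/k_2) L₀ e^(−k_1 t_c) = (0.387/1.41) × 30.6 × e^(−0.387×1.005) = 0.2745 × 30.6 × 0.6777 = 5.692 mg/L.
Minimum DO = C_s − D_c = 10.1 − 5.692 = 4.408 mg/L.

t_c ≈ 1.01 d; D_c ≈ 5.69 mg/L; min DO ≈ 4.41 mg/L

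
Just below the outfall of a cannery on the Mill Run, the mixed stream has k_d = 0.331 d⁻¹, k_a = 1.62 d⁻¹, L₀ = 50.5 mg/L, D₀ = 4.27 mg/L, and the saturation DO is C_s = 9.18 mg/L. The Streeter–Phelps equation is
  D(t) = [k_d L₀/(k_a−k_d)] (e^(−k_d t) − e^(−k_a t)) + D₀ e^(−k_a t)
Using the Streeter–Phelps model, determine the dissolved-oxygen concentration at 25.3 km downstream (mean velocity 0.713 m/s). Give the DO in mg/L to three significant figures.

Travel time t = x/v = 25.3 km / (0.713 m/s) = 25300 m / 0.713 m/s = 35480 s = 0.4107 d.
k_d L₀/(k_a−k_d) = 0.331×50.5/(1.62−0.331) = 16.72/1.289 = 12.97 mg/L.
e^(−k_d t) = e^(−0.331×0.4107) = 0.8729; e^(−k_a t) = e^(−1.62×0.4107) = 0.5141.
D = 12.97 × (0.8729 − 0.5141) + 4.27 × 0.5141 = 4.653 + 2.195 = 6.848 mg/L.
DO = C_s − D = 9.18 − 6.848 = 2.332 mg/L.

DO ≈ 2.33 mg/L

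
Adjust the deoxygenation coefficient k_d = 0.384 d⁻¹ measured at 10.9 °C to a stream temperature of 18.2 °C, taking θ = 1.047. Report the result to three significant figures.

k_d(T₂) = k_d(T₁) · θ^(T₂−T₁) = 0.384 × 1.047^(18.2−10.9)
= 0.384 × 1.047^7.30 = 0.384 × 1.398 = 0.5370 d⁻¹.

k_d ≈ 0.537 d⁻¹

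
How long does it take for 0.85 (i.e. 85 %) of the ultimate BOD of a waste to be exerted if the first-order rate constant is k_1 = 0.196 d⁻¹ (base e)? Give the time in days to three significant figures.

t ≈ 9.68 d

y/L₀ = 1 − e^(−k_1 t) = 0.85 ⇒ e^(−k_1 t) = 0.150
t = −ln(0.150) / 0.196 = 1.897 / 0.196 = 9.679 d.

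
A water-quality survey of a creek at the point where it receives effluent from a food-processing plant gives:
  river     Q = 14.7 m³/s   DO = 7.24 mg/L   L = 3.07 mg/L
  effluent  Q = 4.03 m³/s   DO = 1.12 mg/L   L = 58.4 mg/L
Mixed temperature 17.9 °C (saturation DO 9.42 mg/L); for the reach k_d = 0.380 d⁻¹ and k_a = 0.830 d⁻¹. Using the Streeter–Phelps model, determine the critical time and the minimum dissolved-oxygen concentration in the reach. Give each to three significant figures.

t_c ≈ 1.02 d; minimum DO ≈ 4.76 mg/L

Mixed DO = (14.7×7.24 + 4.03×1.12)/(14.7+4.03) = 110.9/18.73 = 5.923 mg/L.
Mixed L₀ = (14.7×3.07 + 4.03×58.4)/(18.73) = 280.5/18.73 = 14.97 mg/L.
Initial deficit D₀ = C_s − DO₀ = 9.42 − 5.923 = 3.497 mg/L.
t_c = (1/0.4500) ln[(0.830/0.380)(1 − 3.497×0.4500/(0.380×14.97))] = 2.222 × ln(1.580) = 1.017 d.
D_c = (0.380/0.830) × 14.97 × e^(−0.380×1.017) = 0.4578 × 14.97 × 0.6795 = 4.659 mg/L.
Minimum DO = 9.42 − 4.659 = 4.761 mg/L.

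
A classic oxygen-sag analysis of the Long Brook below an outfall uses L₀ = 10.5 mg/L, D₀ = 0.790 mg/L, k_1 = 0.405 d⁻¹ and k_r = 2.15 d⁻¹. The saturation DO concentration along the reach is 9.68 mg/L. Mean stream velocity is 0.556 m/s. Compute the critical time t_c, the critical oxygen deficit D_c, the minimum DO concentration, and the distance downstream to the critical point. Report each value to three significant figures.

t_c ≈ 0.732 d; D_c ≈ 1.47 mg/L; min DO ≈ 8.21 mg/L; x_c ≈ 35.2 km

t_c = [1/(k_r−k_1)] ln[(k_r/k_1)(1 − D₀(k_r−k_1)/(k_1 L₀))]
= [1/(2.15−0.405)] ln[(2.15/0.405)(1 − 0.790×1.745/(0.405×10.5))]
= (1/1.745) ln[5.309 × 0.6758] = 0.5731 × ln(3.588) = 0.5731 × 1.278 = 0.7321 d.
D_c = (k_1/k_r) L₀ e^(−k_1 t_c) = (0.405/2.15) × 10.5 × e^(−0.405×0.7321) = 0.1884 × 10.5 × 0.7434 = 1.470 mg/L.
Minimum DO = C_s − D_c = 9.68 − 1.470 = 8.210 mg/L.
x_c = v t_c = 0.556 m/s × 0.7321 d × 86400 s/d = 35170 m ≈ 35.2 km.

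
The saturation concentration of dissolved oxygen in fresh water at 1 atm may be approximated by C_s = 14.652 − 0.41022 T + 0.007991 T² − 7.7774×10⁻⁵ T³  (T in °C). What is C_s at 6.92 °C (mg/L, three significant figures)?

C_s ≈ 12.2 mg/L

C_s = 14.652 − 0.41022×6.92 + 0.007991×6.92² − 7.7774×10⁻⁵×6.92³ = 12.17 mg/L.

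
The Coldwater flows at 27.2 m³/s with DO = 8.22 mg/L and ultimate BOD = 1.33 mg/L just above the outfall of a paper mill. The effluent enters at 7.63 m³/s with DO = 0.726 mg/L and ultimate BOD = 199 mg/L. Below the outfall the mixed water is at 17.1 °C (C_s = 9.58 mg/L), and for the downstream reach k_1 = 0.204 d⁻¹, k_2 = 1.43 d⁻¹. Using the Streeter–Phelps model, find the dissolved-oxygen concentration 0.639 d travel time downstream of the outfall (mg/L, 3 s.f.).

Mixed DO = (27.2×8.22 + 7.63×0.726)/(27.2+7.63) = 229.1/34.83 = 6.578 mg/L.
Mixed L₀ = (27.2×1.33 + 7.63×199)/(34.83) = 1555/34.83 = 44.63 mg/L.
Initial deficit D₀ = C_s − DO₀ = 9.58 − 6.578 = 3.002 mg/L.
D(0.639) = [0.204×44.63/(1.43−0.204)](e^(−0.204×0.639) − e^(−1.43×0.639)) + 3.002 e^(−1.43×0.639)
= 7.427 × (0.8778 − 0.4010) + 3.002 × 0.4010 = 4.744 mg/L.
DO = 9.58 − 4.744 = 4.836 mg/L.

DO ≈ 4.84 mg/L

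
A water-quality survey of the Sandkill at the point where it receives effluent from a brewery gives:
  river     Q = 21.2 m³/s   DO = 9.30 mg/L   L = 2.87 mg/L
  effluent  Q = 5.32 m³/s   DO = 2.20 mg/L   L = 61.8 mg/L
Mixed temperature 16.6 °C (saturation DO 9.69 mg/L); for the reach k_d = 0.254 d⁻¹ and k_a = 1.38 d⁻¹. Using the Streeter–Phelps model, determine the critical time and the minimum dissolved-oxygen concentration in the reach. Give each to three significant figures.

Mixed DO = (21.2×9.30 + 5.32×2.20)/(21.2+5.32) = 208.9/26.52 = 7.876 mg/L.
Mixed L₀ = (21.2×2.87 + 5.32×61.8)/(26.52) = 389.6/26.52 = 14.69 mg/L.
Initial deficit D₀ = C_s − DO₀ = 9.69 − 7.876 = 1.814 mg/L.
t_c = (1/1.126) ln[(1.38/0.254)(1 − 1.814×1.126/(0.254×14.69))] = 0.8881 × ln(2.459) = 0.7990 d.
D_c = (0.254/1.38) × 14.69 × e^(−0.254×0.7990) = 0.1841 × 14.69 × 0.8163 = 2.207 mg/L.
Minimum DO = 9.69 − 2.207 = 7.483 mg/L.

t_c ≈ 0.799 d; minimum DO ≈ 7.48 mg/L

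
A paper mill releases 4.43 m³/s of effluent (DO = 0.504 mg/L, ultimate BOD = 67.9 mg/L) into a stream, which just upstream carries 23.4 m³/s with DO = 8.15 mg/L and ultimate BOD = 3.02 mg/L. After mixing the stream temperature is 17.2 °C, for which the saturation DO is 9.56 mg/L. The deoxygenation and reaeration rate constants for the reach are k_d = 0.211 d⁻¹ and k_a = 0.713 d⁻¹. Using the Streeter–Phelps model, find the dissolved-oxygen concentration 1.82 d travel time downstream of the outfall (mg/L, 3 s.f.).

Mixed DO = (23.4×8.15 + 4.43×0.504)/(23.4+4.43) = 192.9/27.83 = 6.933 mg/L.
Mixed L₀ = (23.4×3.02 + 4.43×67.9)/(27.83) = 371.5/27.83 = 13.35 mg/L.
Initial deficit D₀ = C_s − DO₀ = 9.56 − 6.933 = 2.627 mg/L.
D(1.82) = [0.211×13.35/(0.713−0.211)](e^(−0.211×1.82) − e^(−0.713×1.82)) + 2.627 e^(−0.713×1.82)
= 5.610 × (0.6811 − 0.2732) + 2.627 × 0.2732 = 3.006 mg/L.
DO = 9.56 − 3.006 = 6.554 mg/L.

DO ≈ 6.55 mg/L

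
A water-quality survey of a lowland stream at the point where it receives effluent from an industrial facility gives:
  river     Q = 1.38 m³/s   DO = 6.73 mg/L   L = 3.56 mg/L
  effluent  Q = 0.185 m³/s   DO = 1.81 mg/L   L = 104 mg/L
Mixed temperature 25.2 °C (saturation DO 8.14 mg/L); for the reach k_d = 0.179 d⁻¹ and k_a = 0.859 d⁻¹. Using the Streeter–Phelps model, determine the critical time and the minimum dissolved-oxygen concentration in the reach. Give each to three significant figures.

t_c ≈ 1.32 d; minimum DO ≈ 5.60 mg/L

Mixed DO = (1.38×6.73 + 0.185×1.81)/(1.38+0.185) = 9.622/1.565 = 6.148 mg/L.
Mixed L₀ = (1.38×3.56 + 0.185×104)/(1.565) = 24.15/1.565 = 15.43 mg/L.
Initial deficit D₀ = C_s − DO₀ = 8.14 − 6.148 = 1.992 mg/L.
t_c = (1/0.6800) ln[(0.859/0.179)(1 − 1.992×0.6800/(0.179×15.43))] = 1.471 × ln(2.446) = 1.316 d.
D_c = (0.179/0.859) × 15.43 × e^(−0.179×1.316) = 0.2084 × 15.43 × 0.7902 = 2.541 mg/L.
Minimum DO = 8.14 − 2.541 = 5.599 mg/L.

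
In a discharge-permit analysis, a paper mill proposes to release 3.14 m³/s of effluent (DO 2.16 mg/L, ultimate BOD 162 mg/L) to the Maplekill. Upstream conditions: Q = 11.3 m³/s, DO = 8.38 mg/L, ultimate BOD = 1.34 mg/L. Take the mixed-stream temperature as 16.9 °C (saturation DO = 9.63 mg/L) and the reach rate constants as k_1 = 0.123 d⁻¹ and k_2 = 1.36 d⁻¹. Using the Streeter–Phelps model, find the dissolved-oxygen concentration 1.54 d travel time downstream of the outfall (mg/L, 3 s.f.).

DO ≈ 6.77 mg/L

Mixed DO = (11.3×8.38 + 3.14×2.16)/(11.3+3.14) = 101.5/14.44 = 7.027 mg/L.
Mixed L₀ = (11.3×1.34 + 3.14×162)/(14.44) = 523.8/14.44 = 36.28 mg/L.
Initial deficit D₀ = C_s − DO₀ = 9.63 − 7.027 = 2.603 mg/L.
D(1.54) = [0.123×36.28/(1.36−0.123)](e^(−0.123×1.54) − e^(−1.36×1.54)) + 2.603 e^(−1.36×1.54)
= 3.607 × (0.8274 − 0.1231) + 2.603 × 0.1231 = 2.861 mg/L.
DO = 9.63 − 2.861 = 6.769 mg/L.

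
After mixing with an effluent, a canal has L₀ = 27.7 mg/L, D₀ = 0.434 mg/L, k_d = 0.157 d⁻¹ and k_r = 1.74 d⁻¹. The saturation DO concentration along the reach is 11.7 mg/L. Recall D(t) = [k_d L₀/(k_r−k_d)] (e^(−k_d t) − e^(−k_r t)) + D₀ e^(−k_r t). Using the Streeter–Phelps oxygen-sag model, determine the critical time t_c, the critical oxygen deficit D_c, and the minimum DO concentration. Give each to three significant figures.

t_c ≈ 1.41 d; D_c ≈ 2.00 mg/L; min DO ≈ 9.70 mg/L

t_c = [1/(k_r−k_d)] ln[(k_r/k_d)(1 − D₀(k_r−k_d)/(k_d L₀))]
= [1/(1.74−0.157)] ln[(1.74/0.157)(1 − 0.434×1.583/(0.157×27.7))]
= (1/1.583) ln[11.08 × 0.8420] = 0.6317 × ln(9.332) = 0.6317 × 2.233 = 1.411 d.
D_c = (k_d/k_r) L₀ e^(−k_d t_c) = (0.157/1.74) × 27.7 × e^(−0.157×1.411) = 0.09023 × 27.7 × 0.8013 = 2.003 mg/L.
Minimum DO = C_s − D_c = 11.7 − 2.003 = 9.697 mg/L.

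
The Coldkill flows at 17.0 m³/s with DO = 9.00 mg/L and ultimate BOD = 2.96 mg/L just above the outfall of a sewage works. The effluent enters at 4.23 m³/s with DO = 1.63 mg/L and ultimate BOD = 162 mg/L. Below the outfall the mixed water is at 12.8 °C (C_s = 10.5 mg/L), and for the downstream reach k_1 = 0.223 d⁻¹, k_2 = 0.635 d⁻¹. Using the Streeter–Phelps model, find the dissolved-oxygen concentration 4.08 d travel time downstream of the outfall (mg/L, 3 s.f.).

DO ≈ 4.13 mg/L

Mixed DO = (17.0×9.00 + 4.23×1.63)/(17.0+4.23) = 159.9/21.23 = 7.532 mg/L.
Mixed L₀ = (17.0×2.96 + 4.23×162)/(21.23) = 735.6/21.23 = 34.65 mg/L.
Initial deficit D₀ = C_s − DO₀ = 10.5 − 7.532 = 2.968 mg/L.
D(4.08) = [0.223×34.65/(0.635−0.223)](e^(−0.223×4.08) − e^(−0.635×4.08)) + 2.968 e^(−0.635×4.08)
= 18.75 × (0.4026 − 0.07496) + 2.968 × 0.07496 = 6.367 mg/L.
DO = 10.5 − 6.367 = 4.133 mg/L.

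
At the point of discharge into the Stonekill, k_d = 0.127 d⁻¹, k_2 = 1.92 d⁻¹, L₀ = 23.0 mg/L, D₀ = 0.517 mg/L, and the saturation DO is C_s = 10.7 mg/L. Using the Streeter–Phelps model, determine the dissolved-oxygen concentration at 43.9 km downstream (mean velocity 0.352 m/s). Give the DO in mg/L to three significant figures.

Travel time t = x/v = 43.9 km / (0.352 m/s) = 43900 m / 0.352 m/s = 124700 s = 1.443 d.
k_d L₀/(k_2−k_d) = 0.127×23.0/(1.92−0.127) = 2.921/1.793 = 1.629 mg/L.
e^(−k_d t) = e^(−0.127×1.443) = 0.8325; e^(−k_2 t) = e^(−1.92×1.443) = 0.06257.
D = 1.629 × (0.8325 − 0.06257) + 0.517 × 0.06257 = 1.254 + 0.03235 = 1.287 mg/L.
DO = C_s − D = 10.7 − 1.287 = 9.413 mg/L.

DO ≈ 9.41 mg/L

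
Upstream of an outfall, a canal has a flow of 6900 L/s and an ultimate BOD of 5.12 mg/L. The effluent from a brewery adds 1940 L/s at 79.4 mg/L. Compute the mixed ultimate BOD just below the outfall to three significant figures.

Flow-weighted mixing: C = (Q_r C_r + Q_w C_w)/(Q_r + Q_w)
= (6900×5.12 + 1940×79.4)/(6900 + 1940) = 189400/8840 = 21.42 mg/L.

21.4 mg/L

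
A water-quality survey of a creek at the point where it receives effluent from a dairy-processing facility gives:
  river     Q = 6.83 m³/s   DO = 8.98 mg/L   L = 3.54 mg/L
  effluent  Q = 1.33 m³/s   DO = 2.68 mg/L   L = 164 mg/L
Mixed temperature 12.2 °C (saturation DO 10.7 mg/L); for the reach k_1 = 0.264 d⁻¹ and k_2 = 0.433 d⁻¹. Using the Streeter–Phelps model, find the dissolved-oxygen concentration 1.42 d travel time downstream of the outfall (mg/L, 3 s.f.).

Mixed DO = (6.83×8.98 + 1.33×2.68)/(6.83+1.33) = 64.90/8.160 = 7.953 mg/L.
Mixed L₀ = (6.83×3.54 + 1.33×164)/(8.160) = 242.3/8.160 = 29.69 mg/L.
Initial deficit D₀ = C_s − DO₀ = 10.7 − 7.953 = 2.747 mg/L.
D(1.42) = [0.264×29.69/(0.433−0.264)](e^(−0.264×1.42) − e^(−0.433×1.42)) + 2.747 e^(−0.433×1.42)
= 46.38 × (0.6874 − 0.5407) + 2.747 × 0.5407 = 8.288 mg/L.
DO = 10.7 − 8.288 = 2.412 mg/L.

DO ≈ 2.41 mg/L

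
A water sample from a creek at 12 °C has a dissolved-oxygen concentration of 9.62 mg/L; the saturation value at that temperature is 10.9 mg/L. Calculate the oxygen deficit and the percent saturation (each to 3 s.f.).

D = C_s − C = 10.9 − 9.62 = 1.28 mg/L.
% saturation = 9.62/10.9 × 100 = 88.3 %.

D ≈ 1.28 mg/L; 88.3 % saturation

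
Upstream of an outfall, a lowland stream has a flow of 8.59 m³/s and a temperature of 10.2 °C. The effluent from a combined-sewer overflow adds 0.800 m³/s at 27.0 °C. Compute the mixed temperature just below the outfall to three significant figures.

Flow-weighted mixing: C = (Q_r C_r + Q_w C_w)/(Q_r + Q_w)
= (8.59×10.2 + 0.800×27.0)/(8.59 + 0.800) = 109.2/9.390 = 11.63 °C.

11.6 °C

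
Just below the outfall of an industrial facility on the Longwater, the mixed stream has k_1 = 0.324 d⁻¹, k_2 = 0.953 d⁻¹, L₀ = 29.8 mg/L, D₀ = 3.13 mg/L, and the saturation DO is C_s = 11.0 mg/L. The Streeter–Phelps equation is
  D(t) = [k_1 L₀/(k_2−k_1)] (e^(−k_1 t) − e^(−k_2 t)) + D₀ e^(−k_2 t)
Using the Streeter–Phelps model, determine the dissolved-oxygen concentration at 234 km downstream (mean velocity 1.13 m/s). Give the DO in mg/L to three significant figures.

Travel time t = x/v = 234 km / (1.13 m/s) = 234000 m / 1.13 m/s = 207100 s = 2.397 d.
k_1 L₀/(k_2−k_1) = 0.324×29.8/(0.953−0.324) = 9.655/0.6290 = 15.35 mg/L.
e^(−k_1 t) = e^(−0.324×2.397) = 0.4600; e^(−k_2 t) = e^(−0.953×2.397) = 0.1019.
D = 15.35 × (0.4600 − 0.1019) + 3.13 × 0.1019 = 5.497 + 0.3188 = 5.816 mg/L.
DO = C_s − D = 11.0 − 5.816 = 5.184 mg/L.

DO ≈ 5.18 mg/L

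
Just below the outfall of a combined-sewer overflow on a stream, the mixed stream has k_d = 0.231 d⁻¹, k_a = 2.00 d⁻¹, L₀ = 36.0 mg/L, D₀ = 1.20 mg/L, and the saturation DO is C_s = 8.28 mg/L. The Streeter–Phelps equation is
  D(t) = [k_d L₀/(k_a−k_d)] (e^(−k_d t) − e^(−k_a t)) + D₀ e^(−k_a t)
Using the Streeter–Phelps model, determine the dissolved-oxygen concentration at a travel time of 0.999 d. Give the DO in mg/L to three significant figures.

DO ≈ 5.02 mg/L

k_d L₀/(k_a−k_d) = 0.231×36.0/(2.00−0.231) = 8.316/1.769 = 4.701 mg/L.
e^(−k_d t) = e^(−0.231×0.9990) = 0.7939; e^(−k_a t) = e^(−2.00×0.9990) = 0.1356.
D = 4.701 × (0.7939 − 0.1356) + 1.20 × 0.1356 = 3.095 + 0.1627 = 3.257 mg/L.
DO = C_s − D = 8.28 − 3.257 = 5.023 mg/L.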